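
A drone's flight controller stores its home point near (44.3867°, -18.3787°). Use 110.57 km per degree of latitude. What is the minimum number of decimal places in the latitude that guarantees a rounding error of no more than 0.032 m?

One degree of latitude covers 110570 m.
Rounding to N decimal places gives at most 0.5 × 10⁻ᴺ degrees of error, i.e. 0.5 × 10⁻ᴺ × 110570 m.
Need 0.5 × 110570 × 10⁻ᴺ ≤ 0.032 → 10⁻ᴺ ≤ 5.788e-07, so N ≥ 6.24.
N = 6 would give 0.0553 m (too coarse); N = 7 gives 0.00553 m ≤ 0.032 m.

7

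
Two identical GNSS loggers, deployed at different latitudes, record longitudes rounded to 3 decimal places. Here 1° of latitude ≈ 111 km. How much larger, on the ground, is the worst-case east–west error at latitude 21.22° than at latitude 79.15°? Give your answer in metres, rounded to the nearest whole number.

41 metres

Rounding to 3 decimal places leaves the longitude within ±0.0005° of the true value.
At 21.22°: 0.0005° × 111000 × cos 21.22° = 0.0005 × 111000 × 0.9322 ≈ 51.737 m.
Error at 79.15° = 0.0005° × 111000 × cos 79.15° ≈ 55.5 × 0.1882 = 10.447 m.
Difference: 51.737 − 10.447 = 41.29 m.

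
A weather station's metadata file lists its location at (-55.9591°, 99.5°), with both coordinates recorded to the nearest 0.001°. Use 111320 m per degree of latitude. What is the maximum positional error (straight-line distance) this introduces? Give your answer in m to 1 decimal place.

63.8 m

Rounding to 3 decimal places leaves each coordinate within ±0.0005° of the true value.
Latitude error → 0.0005 × 111320 = 55.66 m along the meridian.
E–W at 55.9591°: 0.0005° × 111320 × cos 55.9591° = 0.0005 × 111320 × 0.5598 ≈ 31.1576 m.
The two errors are perpendicular, so the maximum displacement is √(55.66² + 31.1576²) ≈ 63.7874 m.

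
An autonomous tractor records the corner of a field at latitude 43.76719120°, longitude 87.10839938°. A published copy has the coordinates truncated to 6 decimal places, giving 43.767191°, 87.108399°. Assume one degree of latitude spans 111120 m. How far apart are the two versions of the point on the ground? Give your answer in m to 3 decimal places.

The latitude changed by +0.00000020° and the longitude by +0.00000038°.
N–S: 0.00000020° × 111120 m/° = 0.022224 m.
E–W at 43.7672°: 0.00000038° × 111120 × cos 43.7672° = 0.00000038 × 111120 × 0.7222 ≈ 0.0304935 m.
Combined displacement = (0.022224² + 0.0304935²)^½ ≈ 0.0377327 m.

0.038 m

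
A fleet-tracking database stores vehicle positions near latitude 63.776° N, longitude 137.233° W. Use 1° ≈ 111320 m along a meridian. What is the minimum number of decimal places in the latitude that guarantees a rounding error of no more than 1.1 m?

5 decimal places

One degree of latitude covers 111320 m.
Rounding to N decimal places gives at most 0.5 × 10⁻ᴺ degrees of error, i.e. 0.5 × 10⁻ᴺ × 111320 m.
Setting 55660 × 10⁻ᴺ ≤ 1.1 gives 10ᴺ ≥ 5.06e+04, i.e. N ≥ 4.70.
So 5 decimal places suffice (0.557 m); 4 would allow up to 5.57 m.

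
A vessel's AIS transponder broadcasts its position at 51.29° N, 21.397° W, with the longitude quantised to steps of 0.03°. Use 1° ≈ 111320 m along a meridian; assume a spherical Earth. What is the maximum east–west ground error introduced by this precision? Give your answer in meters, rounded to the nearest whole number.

1044 meters

With a 0.03° grid the true value lies within half a step, ±0.03°/2 = ±0.015°, of the stored one.
Parallels shrink by cos φ, so at 51.29° a degree of longitude is 111320 × 0.6254 ≈ 69617.2 m.
East–west error: 0.015° × 69617.2 m/° ≈ 1044.26 m.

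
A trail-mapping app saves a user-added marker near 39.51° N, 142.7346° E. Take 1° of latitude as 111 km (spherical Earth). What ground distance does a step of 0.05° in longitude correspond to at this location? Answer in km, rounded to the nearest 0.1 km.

At 39.51° a degree of longitude is 111000 × cos 39.51° ≈ 85638 m, so 0.05° corresponds to 4281.9 m.
That is 4281.9 m = 4.2819 km.

4.3 km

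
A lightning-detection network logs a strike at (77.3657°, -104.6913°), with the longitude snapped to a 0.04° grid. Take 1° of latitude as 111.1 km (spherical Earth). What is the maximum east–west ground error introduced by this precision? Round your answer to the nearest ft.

With a 0.04° grid the true value lies within half a step, ±0.04°/2 = ±0.02°, of the stored one.
At latitude 77.3657° a degree of longitude spans 111100 m × cos 77.3657° = 111100 × 0.2187 ≈ 24300.6 m.
Maximum E–W displacement: 0.02 × 24300.6 = 486.012 m.
In feet: 486.012 m ÷ 0.3048 ≈ 1594.5 ft.

1595 ft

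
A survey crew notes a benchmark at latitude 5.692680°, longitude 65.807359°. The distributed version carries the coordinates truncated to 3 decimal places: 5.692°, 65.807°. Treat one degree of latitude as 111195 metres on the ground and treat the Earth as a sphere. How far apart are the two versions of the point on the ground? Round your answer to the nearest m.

The latitude changed by +0.000680° and the longitude by +0.000359°.
North–south shift: 0.000680 × 111195 = 75.6126 m.
E–W at 5.692°: 0.000359° × 111195 × cos 5.692° = 0.000359 × 111195 × 0.9951 ≈ 39.7222 m.
Hypotenuse of the two orthogonal shifts: √(75.6126² + 39.7222²) = 85.4115 m.

85 m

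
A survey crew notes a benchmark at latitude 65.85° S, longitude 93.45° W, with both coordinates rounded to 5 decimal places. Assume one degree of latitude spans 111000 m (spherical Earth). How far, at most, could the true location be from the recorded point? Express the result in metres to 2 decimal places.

Rounding to 5 decimal places leaves each coordinate within ±5e-06° of the true value.
North–south component: 5e-06° × 111000 = 0.555 m.
Longitude error → 5e-06 × 111000 × cos 65.85° = 5e-06 × 111000 × 0.4091 ≈ 0.227065 m.
The two errors are perpendicular, so the maximum displacement is √(0.555² + 0.227065²) ≈ 0.599653 m.

0.60 metres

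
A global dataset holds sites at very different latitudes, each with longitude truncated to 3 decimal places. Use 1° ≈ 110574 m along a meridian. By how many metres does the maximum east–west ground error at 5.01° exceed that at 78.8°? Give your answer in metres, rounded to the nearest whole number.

Truncating at 3 decimal places can drop up to a full unit in the last place, so the longitude may be off by as much as 0.001°.
Error at 5.01° = 0.001° × 110574 × cos 5.01° ≈ 110.57 × 0.9962 = 110.15 m.
At 78.8°: 0.001° × 110574 × cos 78.8° = 0.001 × 110574 × 0.1942 ≈ 21.477 m.
Difference: 110.15 − 21.477 = 88.674 m.

89 metres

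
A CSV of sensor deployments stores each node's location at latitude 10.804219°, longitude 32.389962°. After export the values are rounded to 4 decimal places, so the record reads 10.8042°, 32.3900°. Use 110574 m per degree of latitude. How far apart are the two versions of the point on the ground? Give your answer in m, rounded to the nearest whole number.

Δlat = 10.804219 − 10.8042 = +0.000019°; Δlon = 32.389962 − 32.3900 = -0.000038°.
N–S: 0.000019° × 110574 m/° = 2.10091 m.
East–west at this latitude: -0.000038° × 110574 × cos 10.8042° ≈ -0.000038 × 108614 = -4.12733 m.
Hypotenuse of the two orthogonal shifts: √(2.10091² + 4.12733²) = 4.63127 m.

5 m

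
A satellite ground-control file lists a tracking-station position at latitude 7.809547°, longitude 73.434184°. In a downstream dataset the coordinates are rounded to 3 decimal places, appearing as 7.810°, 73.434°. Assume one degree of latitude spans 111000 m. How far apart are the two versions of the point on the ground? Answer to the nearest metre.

Δlat = 7.809547 − 7.810 = -0.000453°; Δlon = 73.434184 − 73.434 = +0.000184°.
N–S: -0.000453° × 111000 m/° = -50.283 m.
East–west at this latitude: 0.000184° × 111000 × cos 7.81° ≈ 0.000184 × 109970 = 20.2345 m.
Distance: √(50.283² + 20.2345²) ≈ 54.2016 m.

54 metres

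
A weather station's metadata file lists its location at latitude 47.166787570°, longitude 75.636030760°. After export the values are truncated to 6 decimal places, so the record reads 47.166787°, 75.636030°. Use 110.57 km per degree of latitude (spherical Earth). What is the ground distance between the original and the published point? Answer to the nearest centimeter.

9 centimeters

Δlat = 47.166787570 − 47.166787 = +0.000000570°; Δlon = 75.636030760 − 75.636030 = +0.000000760°.
North–south shift: 0.000000570 × 110570 = 0.0630249 m.
E–W at 47.1668°: 0.000000760° × 110570 × cos 47.1668° = 0.000000760 × 110570 × 0.6799 ≈ 0.0571314 m.
Hypotenuse of the two orthogonal shifts: √(0.0630249² + 0.0571314²) = 0.0850654 m.
That is 0.0850654 m = 8.5065 cm.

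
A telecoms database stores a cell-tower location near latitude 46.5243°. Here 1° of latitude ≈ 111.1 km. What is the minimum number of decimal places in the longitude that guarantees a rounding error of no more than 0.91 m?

5 decimal places

At 46.5243° one degree of longitude covers 111100 × cos 46.5243° ≈ 111100 × 0.6880 ≈ 76442 m.
N decimal places → at most half a unit in the last place, 0.5 × 10⁻ᴺ° = 76442/2 × 10⁻ᴺ m.
Setting 38221 × 10⁻ᴺ ≤ 0.91 gives 10ᴺ ≥ 4.2e+04, i.e. N ≥ 4.62.
N = 4 would give 3.82 m (too coarse); N = 5 gives 0.382 m ≤ 0.91 m.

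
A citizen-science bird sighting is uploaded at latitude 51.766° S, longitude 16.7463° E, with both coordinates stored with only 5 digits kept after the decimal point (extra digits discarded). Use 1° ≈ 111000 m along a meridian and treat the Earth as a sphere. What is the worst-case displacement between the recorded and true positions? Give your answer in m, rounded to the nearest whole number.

1 m

Truncating at 5 decimal places can drop up to a full unit in the last place, so each coordinate may be off by as much as 1e-05°.
North–south component: 1e-05° × 111000 = 1.11 m.
Longitude error → 1e-05 × 111000 × cos 51.766° = 1e-05 × 111000 × 0.6189 ≈ 0.686951 m.
Combining orthogonally: (1.11² + 0.686951²)^½ ≈ 1.30537 m.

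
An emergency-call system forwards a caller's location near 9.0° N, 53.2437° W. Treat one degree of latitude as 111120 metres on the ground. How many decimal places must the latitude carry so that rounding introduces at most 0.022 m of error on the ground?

7 decimal places

One degree of latitude covers 111120 m.
N decimal places → at most half a unit in the last place, 0.5 × 10⁻ᴺ° = 111120/2 × 10⁻ᴺ m.
Setting 55560 × 10⁻ᴺ ≤ 0.022 gives 10ᴺ ≥ 2.525e+06, i.e. N ≥ 6.40.
N = 6 would give 0.0556 m (too coarse); N = 7 gives 0.00556 m ≤ 0.022 m.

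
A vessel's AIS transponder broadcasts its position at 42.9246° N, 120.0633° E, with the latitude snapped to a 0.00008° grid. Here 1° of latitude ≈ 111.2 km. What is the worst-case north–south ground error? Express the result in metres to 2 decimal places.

With a 0.00008° grid the true value lies within half a step, ±0.00008°/2 = ±4e-05°, of the stored one.
Along the meridian that is 4e-05° × 111200 m/° = 4.448 m.

4.45 metres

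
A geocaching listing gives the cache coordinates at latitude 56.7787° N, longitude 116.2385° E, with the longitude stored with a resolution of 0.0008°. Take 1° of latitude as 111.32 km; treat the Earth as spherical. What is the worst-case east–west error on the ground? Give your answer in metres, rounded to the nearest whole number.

With a 0.0008° grid the true value lies within half a step, ±0.0008°/2 = ±0.0004°, of the stored one.
At latitude 56.7787° a degree of longitude spans 111320 m × cos 56.7787° = 111320 × 0.5479 ≈ 60989.4 m.
Maximum E–W displacement: 0.0004 × 60989.4 = 24.3957 m.

24 metres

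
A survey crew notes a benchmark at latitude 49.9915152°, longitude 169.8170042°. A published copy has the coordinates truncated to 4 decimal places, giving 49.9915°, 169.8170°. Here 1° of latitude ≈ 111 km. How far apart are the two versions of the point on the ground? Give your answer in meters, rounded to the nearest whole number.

2 meters

The latitude changed by +0.0000152° and the longitude by +0.0000042°.
N–S: 0.0000152° × 111000 m/° = 1.6872 m.
East–west at this latitude: 0.0000042° × 111000 × cos 49.9915° ≈ 0.0000042 × 71362 = 0.299721 m.
Hypotenuse of the two orthogonal shifts: √(1.6872² + 0.299721²) = 1.71361 m.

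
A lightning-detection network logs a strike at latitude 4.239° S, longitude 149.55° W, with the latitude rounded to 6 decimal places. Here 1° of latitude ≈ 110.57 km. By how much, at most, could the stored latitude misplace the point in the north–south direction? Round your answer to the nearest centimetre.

6 centimetres

Rounding to 6 decimal places leaves the latitude within ±5e-07° of the true value.
Along the meridian that is 5e-07° × 110570 m/° = 0.055285 m.
That is 0.055285 m = 5.5285 cm.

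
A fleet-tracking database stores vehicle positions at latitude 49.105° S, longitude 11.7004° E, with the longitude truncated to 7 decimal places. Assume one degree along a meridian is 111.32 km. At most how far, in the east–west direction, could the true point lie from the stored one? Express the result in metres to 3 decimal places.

0.007 metres

Truncating at 7 decimal places can drop up to a full unit in the last place, so the longitude may be off by as much as 1e-07°.
One degree of longitude at 49.105° is 111320 × cos 49.105° ≈ 111320 × 0.6547 = 72878.4 m.
East–west error: 1e-07° × 72878.4 m/° ≈ 0.00728784 m.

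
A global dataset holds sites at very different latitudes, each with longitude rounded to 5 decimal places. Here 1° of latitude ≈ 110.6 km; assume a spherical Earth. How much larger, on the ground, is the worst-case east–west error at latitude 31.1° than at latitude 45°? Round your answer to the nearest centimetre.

8 centimetres

Rounding to 5 decimal places leaves the longitude within ±5e-06° of the true value.
Error at 31.1° = 5e-06° × 110600 × cos 31.1° ≈ 0.553 × 0.8563 = 0.47352 m.
Error at 45° = 5e-06° × 110600 × cos 45° ≈ 0.553 × 0.7071 = 0.39103 m.
So the lower-latitude error exceeds the higher by 0.47352 − 0.39103 = 0.082486 m.
That is 0.0824856 m = 8.2486 cm.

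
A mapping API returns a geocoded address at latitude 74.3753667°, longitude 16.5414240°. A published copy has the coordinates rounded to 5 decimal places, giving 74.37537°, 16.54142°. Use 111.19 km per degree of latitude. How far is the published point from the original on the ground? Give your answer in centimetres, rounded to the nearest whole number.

Δlat = 74.3753667 − 74.37537 = -0.0000033°; Δlon = 16.5414240 − 16.54142 = +0.0000040°.
North–south shift: -0.0000033 × 111190 = -0.366927 m.
East–west at this latitude: 0.0000040° × 111190 × cos 74.3754° ≈ 0.0000040 × 29947.2 = 0.119789 m.
Distance: √(0.366927² + 0.119789²) ≈ 0.385986 m.
That is 0.385986 m = 38.599 cm.

39 centimetres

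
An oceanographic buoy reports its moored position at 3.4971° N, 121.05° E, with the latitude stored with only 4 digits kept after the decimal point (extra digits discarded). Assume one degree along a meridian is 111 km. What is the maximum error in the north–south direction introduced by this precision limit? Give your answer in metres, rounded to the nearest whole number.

11 metres

Truncating at 4 decimal places can drop up to a full unit in the last place, so the latitude may be off by as much as 0.0001°.
North–south distance: 0.0001° × 111000 m/° = 11.1 m.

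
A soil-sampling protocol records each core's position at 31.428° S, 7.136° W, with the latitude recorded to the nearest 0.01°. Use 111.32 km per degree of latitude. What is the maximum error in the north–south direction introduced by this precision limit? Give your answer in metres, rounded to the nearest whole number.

Rounding to 2 decimal places leaves the latitude within ±0.005° of the true value.
So the N–S error is at most 0.005 × 111320 = 556.6 m.

557 metres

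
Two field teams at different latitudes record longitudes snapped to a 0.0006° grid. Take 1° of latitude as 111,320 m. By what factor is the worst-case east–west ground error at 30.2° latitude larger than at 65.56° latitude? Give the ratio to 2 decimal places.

2.09

With a 0.0006° grid the true value lies within half a step, ±0.0006°/2 = ±0.0003°, of the stored one.
At 30.2°: 0.0003° × 111320 × cos 30.2° = 0.0003 × 111320 × 0.8643 ≈ 28.863 m.
At 65.56°: 0.0003° × 111320 × cos 65.56° = 0.0003 × 111320 × 0.4137 ≈ 13.817 m.
Ratio: 28.863 / 13.817 = cos 30.2° / cos 65.56° ≈ 2.0889.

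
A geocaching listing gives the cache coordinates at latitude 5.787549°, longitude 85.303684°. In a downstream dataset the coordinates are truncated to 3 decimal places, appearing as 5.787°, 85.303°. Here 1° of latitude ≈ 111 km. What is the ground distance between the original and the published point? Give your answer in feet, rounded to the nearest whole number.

The latitude changed by +0.000549° and the longitude by +0.000684°.
N–S: 0.000549° × 111000 m/° = 60.939 m.
E–W at 5.787°: 0.000684° × 111000 × cos 5.787° = 0.000684 × 111000 × 0.9949 ≈ 75.5371 m.
Combined displacement = (60.939² + 75.5371²)^½ ≈ 97.0536 m.
Converting: 97.0536 m × 3.2808 ft/m ≈ 318.42 ft.

318 feet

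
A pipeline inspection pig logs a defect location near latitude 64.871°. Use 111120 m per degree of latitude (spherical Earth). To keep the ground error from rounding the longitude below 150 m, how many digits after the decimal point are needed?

3 decimal places

At 64.871° one degree of longitude covers 111120 × cos 64.871° ≈ 111120 × 0.4247 ≈ 47188 m.
With N decimal places the half-ulp bound is 0.5·10⁻ᴺ°, or 0.5·10⁻ᴺ × 47188 m on the ground.
Need 0.5 × 47188 × 10⁻ᴺ ≤ 150 → 10⁻ᴺ ≤ 6.358e-03, so N ≥ 2.20.
So 3 decimal places suffice (23.6 m); 2 would allow up to 236 m.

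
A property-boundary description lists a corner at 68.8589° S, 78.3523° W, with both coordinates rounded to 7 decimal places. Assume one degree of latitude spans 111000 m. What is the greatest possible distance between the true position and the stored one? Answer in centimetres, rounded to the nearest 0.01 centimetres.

Rounding to 7 decimal places leaves each coordinate within ±5e-08° of the true value.
Latitude error → 5e-08 × 111000 = 0.00555 m along the meridian.
East–west component at 68.8589°: 5e-08° × 111000 × cos 68.8589° ≈ 5e-08 × 40033.9 ≈ 0.0020017 m.
Worst case both components are at the extreme and orthogonal: √(0.00555² + 0.0020017²) ≈ 0.00589994 m.
That is 0.00589994 m = 0.58999 cm.

0.59 centimetres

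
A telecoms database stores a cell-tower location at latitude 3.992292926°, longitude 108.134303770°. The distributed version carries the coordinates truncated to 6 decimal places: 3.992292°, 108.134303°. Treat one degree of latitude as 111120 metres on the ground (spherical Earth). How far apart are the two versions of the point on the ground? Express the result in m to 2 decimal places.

Δlat = 3.992292926 − 3.992292 = +0.000000926°; Δlon = 108.134303770 − 108.134303 = +0.000000770°.
North–south shift: 0.000000926 × 111120 = 0.102897 m.
East–west at this latitude: 0.000000770° × 111120 × cos 3.99229° ≈ 0.000000770 × 110850 = 0.0853548 m.
Hypotenuse of the two orthogonal shifts: √(0.102897² + 0.0853548²) = 0.133691 m.

0.13 m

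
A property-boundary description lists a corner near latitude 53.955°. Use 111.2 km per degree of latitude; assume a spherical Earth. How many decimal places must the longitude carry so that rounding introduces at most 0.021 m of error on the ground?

At 53.955° one degree of longitude covers 111200 × cos 53.955° ≈ 111200 × 0.5884 ≈ 65432.4 m.
With N decimal places the half-ulp bound is 0.5·10⁻ᴺ°, or 0.5·10⁻ᴺ × 65432.4 m on the ground.
Setting 32716.2 × 10⁻ᴺ ≤ 0.021 gives 10ᴺ ≥ 1.558e+06, i.e. N ≥ 6.19.
So 7 decimal places suffice (0.00327 m); 6 would allow up to 0.0327 m.

7 decimal places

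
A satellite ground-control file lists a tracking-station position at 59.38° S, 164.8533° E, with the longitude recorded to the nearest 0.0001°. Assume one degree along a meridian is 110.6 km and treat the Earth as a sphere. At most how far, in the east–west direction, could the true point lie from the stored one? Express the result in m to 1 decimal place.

2.8 m

Rounding to 4 decimal places leaves the longitude within ±5e-05° of the true value.
At latitude 59.38° a degree of longitude spans 110600 m × cos 59.38° = 110600 × 0.5093 ≈ 56333.2 m.
East–west error: 5e-05° × 56333.2 m/° ≈ 2.81666 m.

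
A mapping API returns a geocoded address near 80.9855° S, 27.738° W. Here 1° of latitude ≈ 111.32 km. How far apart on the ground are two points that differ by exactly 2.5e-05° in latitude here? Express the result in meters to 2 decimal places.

Along a meridian 2.5e-05° is 2.5e-05 × 111320 = 2.783 m.

2.78 meters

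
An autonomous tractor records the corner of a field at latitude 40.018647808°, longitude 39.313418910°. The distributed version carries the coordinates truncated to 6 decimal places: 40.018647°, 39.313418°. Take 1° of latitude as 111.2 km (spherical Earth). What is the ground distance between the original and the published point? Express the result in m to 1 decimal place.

0.1 m

The latitude changed by +0.000000808° and the longitude by +0.000000910°.
North–south shift: 0.000000808 × 111200 = 0.0898496 m.
East–west at this latitude: 0.000000910° × 111200 × cos 40.0186° ≈ 0.000000910 × 85160.9 = 0.0774964 m.
Hypotenuse of the two orthogonal shifts: √(0.0898496² + 0.0774964²) = 0.118653 m.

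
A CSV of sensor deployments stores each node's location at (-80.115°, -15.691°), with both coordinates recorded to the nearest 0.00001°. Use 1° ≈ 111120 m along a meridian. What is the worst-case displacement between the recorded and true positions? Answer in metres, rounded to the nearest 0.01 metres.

0.56 metres

Rounding to 5 decimal places leaves each coordinate within ±5e-06° of the true value.
North–south component: 5e-06° × 111120 = 0.5556 m.
East–west component at 80.115°: 5e-06° × 111120 × cos 80.115° ≈ 5e-06 × 19076.1 ≈ 0.0953805 m.
Worst case both components are at the extreme and orthogonal: √(0.5556² + 0.0953805²) ≈ 0.563728 m.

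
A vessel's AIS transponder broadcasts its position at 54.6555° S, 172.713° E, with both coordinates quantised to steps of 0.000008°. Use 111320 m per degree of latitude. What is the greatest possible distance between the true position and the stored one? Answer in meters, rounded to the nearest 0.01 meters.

With a 0.000008° grid the true value lies within half a step, ±0.000008°/2 = ±4e-06°, of the stored one.
Latitude error → 4e-06 × 111320 = 0.44528 m along the meridian.
Longitude error → 4e-06 × 111320 × cos 54.6555° = 4e-06 × 111320 × 0.5785 ≈ 0.257591 m.
Combining orthogonally: (0.44528² + 0.257591²)^½ ≈ 0.514419 m.

0.51 meters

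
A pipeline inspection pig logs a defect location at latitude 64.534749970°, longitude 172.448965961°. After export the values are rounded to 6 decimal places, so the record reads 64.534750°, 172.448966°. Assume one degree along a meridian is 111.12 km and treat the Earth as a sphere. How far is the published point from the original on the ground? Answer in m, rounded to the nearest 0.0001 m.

The latitude changed by -0.000000030° and the longitude by -0.000000039°.
North–south shift: -0.000000030 × 111120 = -0.0033336 m.
East–west at this latitude: -0.000000039° × 111120 × cos 64.5348° ≈ -0.000000039 × 47777.6 = -0.00186333 m.
Distance: √(0.0033336² + 0.00186333²) ≈ 0.00381902 m.

0.0038 m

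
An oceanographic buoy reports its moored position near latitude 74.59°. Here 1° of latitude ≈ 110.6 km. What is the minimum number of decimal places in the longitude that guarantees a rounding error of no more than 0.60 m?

At 74.59° one degree of longitude covers 110600 × cos 74.59° ≈ 110600 × 0.2657 ≈ 29389.1 m.
With N decimal places the half-ulp bound is 0.5·10⁻ᴺ°, or 0.5·10⁻ᴺ × 29389.1 m on the ground.
Need 0.5 × 29389.1 × 10⁻ᴺ ≤ 0.60 → 10⁻ᴺ ≤ 4.083e-05, so N ≥ 4.39.
So 5 decimal places suffice (0.147 m); 4 would allow up to 1.47 m.

5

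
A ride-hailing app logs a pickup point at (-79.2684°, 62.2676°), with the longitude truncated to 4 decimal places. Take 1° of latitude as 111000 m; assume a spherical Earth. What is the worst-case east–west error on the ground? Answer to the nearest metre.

Truncating at 4 decimal places can drop up to a full unit in the last place, so the longitude may be off by as much as 0.0001°.
Parallels shrink by cos φ, so at 79.2684° a degree of longitude is 111000 × 0.1862 ≈ 20669.1 m.
East–west error: 0.0001° × 20669.1 m/° ≈ 2.06691 m.

2 metres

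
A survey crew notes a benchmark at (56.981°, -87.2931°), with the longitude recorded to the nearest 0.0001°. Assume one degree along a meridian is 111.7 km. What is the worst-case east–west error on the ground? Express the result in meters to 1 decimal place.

Rounding to 4 decimal places leaves the longitude within ±5e-05° of the true value.
At latitude 56.981° a degree of longitude spans 111700 m × cos 56.981° = 111700 × 0.5449 ≈ 60867.2 m.
Maximum E–W displacement: 5e-05 × 60867.2 = 3.04336 m.

3.0 meters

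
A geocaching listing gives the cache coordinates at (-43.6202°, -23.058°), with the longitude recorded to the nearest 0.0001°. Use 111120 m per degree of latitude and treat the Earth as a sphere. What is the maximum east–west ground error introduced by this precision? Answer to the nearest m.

Rounding to 4 decimal places leaves the longitude within ±5e-05° of the true value.
At latitude 43.6202° a degree of longitude spans 111120 m × cos 43.6202° = 111120 × 0.7239 ≈ 80443 m.
So at most 5e-05° × 80443 ≈ 4.02215 m east–west.

4 m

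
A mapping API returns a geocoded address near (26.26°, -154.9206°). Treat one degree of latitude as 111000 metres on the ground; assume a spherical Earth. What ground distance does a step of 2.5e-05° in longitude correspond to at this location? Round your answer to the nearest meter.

One degree of longitude here spans 111000 × cos 26.26° = 111000 × 0.8968 ≈ 99544.3 m; 2.5e-05° of that is 2.48861 m.

2 meters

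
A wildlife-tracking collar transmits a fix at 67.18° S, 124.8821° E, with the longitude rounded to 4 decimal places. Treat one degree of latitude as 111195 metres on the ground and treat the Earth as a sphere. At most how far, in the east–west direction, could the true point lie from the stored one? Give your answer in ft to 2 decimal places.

Rounding to 4 decimal places leaves the longitude within ±5e-05° of the true value.
One degree of longitude at 67.18° is 111195 × cos 67.18° ≈ 111195 × 0.3878 = 43125.6 m.
Maximum E–W displacement: 5e-05 × 43125.6 = 2.15628 m.
In feet: 2.15628 m ÷ 0.3048 ≈ 7.0744 ft.

7.07 ft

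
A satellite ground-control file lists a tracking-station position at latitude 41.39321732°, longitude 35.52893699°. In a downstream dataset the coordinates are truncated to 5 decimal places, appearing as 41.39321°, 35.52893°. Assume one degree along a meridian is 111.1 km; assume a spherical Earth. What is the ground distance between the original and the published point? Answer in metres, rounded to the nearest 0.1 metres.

1.0 metres

The latitude changed by +0.00000732° and the longitude by +0.00000699°.
North–south shift: 0.00000732 × 111100 = 0.813252 m.
E–W at 41.3932°: 0.00000699° × 111100 × cos 41.3932° = 0.00000699 × 111100 × 0.7502 ≈ 0.582589 m.
Hypotenuse of the two orthogonal shifts: √(0.813252² + 0.582589²) = 1.00039 m.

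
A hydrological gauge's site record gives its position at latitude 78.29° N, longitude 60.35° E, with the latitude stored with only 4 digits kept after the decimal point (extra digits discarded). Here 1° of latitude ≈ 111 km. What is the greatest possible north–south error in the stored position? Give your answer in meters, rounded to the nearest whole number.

11 meters

Truncating at 4 decimal places can drop up to a full unit in the last place, so the latitude may be off by as much as 0.0001°.
So the N–S error is at most 0.0001 × 111000 = 11.1 m.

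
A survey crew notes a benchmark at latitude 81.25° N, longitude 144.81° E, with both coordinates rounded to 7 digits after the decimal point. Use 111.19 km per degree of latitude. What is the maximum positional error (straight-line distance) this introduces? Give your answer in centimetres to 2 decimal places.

0.56 centimetres

Rounding to 7 decimal places leaves each coordinate within ±5e-08° of the true value.
Latitude error → 5e-08 × 111190 = 0.0055595 m along the meridian.
E–W at 81.25°: 5e-08° × 111190 × cos 81.25° = 5e-08 × 111190 × 0.1521 ≈ 0.00084573 m.
The two errors are perpendicular, so the maximum displacement is √(0.0055595² + 0.00084573²) ≈ 0.00562346 m.
That is 0.00562346 m = 0.56235 cm.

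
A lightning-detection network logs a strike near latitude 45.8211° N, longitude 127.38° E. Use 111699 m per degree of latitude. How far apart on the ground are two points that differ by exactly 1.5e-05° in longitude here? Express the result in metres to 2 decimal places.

1.5e-05° of longitude at 45.8211° is 1.5e-05 × 111699 × cos 45.8211° ≈ 1.5e-05 × 77843.1 = 1.16765 m.

1.17 metres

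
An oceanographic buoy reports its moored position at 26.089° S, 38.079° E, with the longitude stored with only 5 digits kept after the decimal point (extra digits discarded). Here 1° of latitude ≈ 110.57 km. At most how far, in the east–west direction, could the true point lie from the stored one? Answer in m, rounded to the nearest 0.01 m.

0.99 m

Truncating at 5 decimal places can drop up to a full unit in the last place, so the longitude may be off by as much as 1e-05°.
At latitude 26.089° a degree of longitude spans 110570 m × cos 26.089° = 110570 × 0.8981 ≈ 99304.2 m.
Maximum E–W displacement: 1e-05 × 99304.2 = 0.993042 m.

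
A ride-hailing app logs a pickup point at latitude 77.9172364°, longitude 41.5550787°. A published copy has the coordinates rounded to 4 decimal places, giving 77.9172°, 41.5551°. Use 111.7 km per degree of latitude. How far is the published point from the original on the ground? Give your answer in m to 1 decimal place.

4.1 m

Δlat = 77.9172364 − 77.9172 = +0.0000364°; Δlon = 41.5550787 − 41.5551 = -0.0000213°.
N–S: 0.0000364° × 111700 m/° = 4.06588 m.
East–west at this latitude: -0.0000213° × 111700 × cos 77.9172° ≈ -0.0000213 × 23381.6 = -0.498028 m.
Distance: √(4.06588² + 0.498028²) ≈ 4.09627 m.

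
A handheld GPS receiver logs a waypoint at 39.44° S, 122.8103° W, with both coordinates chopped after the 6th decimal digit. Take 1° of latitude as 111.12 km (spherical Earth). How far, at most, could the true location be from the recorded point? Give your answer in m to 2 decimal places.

0.14 m

Truncating at 6 decimal places can drop up to a full unit in the last place, so each coordinate may be off by as much as 1e-06°.
North–south component: 1e-06° × 111120 = 0.11112 m.
Longitude error → 1e-06 × 111120 × cos 39.44° = 1e-06 × 111120 × 0.7723 ≈ 0.0858169 m.
Combining orthogonally: (0.11112² + 0.0858169²)^½ ≈ 0.1404 m.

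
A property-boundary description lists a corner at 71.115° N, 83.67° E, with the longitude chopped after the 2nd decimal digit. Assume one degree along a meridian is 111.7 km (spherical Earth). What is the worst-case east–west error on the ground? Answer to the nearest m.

Truncating at 2 decimal places can drop up to a full unit in the last place, so the longitude may be off by as much as 0.01°.
At latitude 71.115° a degree of longitude spans 111700 m × cos 71.115° = 111700 × 0.3237 ≈ 36153.9 m.
Maximum E–W displacement: 0.01 × 36153.9 = 361.539 m.

362 m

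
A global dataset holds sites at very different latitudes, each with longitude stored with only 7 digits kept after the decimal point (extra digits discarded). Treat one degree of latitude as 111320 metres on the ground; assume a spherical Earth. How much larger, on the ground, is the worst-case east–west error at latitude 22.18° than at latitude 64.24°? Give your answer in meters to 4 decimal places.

Truncating at 7 decimal places can drop up to a full unit in the last place, so the longitude may be off by as much as 1e-07°.
Error at 22.18° = 1e-07° × 111320 × cos 22.18° ≈ 0.011132 × 0.9260 = 0.010308 m.
At 64.24°: 1e-07° × 111320 × cos 64.24° = 1e-07 × 111320 × 0.4346 ≈ 0.004838 m.
Difference: 0.010308 − 0.004838 = 0.0054703 m.

0.0055 meters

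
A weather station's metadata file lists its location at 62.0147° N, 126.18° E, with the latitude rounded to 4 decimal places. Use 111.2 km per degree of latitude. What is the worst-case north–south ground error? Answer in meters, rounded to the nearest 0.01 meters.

5.56 meters

Rounding to 4 decimal places leaves the latitude within ±5e-05° of the true value.
Along the meridian that is 5e-05° × 111200 m/° = 5.56 m.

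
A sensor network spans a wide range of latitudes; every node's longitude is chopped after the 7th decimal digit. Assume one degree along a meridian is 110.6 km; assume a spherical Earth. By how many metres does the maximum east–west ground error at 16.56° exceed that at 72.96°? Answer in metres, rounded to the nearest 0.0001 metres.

Truncating at 7 decimal places can drop up to a full unit in the last place, so the longitude may be off by as much as 1e-07°.
At 16.56°: 1e-07° × 110600 × cos 16.56° = 1e-07 × 110600 × 0.9585 ≈ 0.010601 m.
At 72.96°: 1e-07° × 110600 × cos 72.96° = 1e-07 × 110600 × 0.2930 ≈ 0.003241 m.
So the lower-latitude error exceeds the higher by 0.010601 − 0.003241 = 0.0073602 m.

0.0074 metres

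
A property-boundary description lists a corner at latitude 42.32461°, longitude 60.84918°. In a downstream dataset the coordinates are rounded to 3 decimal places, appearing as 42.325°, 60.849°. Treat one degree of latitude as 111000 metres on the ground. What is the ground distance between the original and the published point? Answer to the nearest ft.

The latitude changed by -0.00039° and the longitude by +0.00018°.
N–S: -0.00039° × 111000 m/° = -43.29 m.
East–west at this latitude: 0.00018° × 111000 × cos 42.325° ≈ 0.00018 × 82066.4 = 14.772 m.
Combined displacement = (43.29² + 14.772²)^½ ≈ 45.741 m.
In feet: 45.741 m ÷ 0.3048 ≈ 150.07 ft.

150 ft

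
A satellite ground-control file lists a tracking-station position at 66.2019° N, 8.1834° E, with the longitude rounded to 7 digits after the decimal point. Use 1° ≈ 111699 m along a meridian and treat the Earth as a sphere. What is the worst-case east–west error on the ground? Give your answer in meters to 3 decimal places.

Rounding to 7 decimal places leaves the longitude within ±5e-08° of the true value.
Parallels shrink by cos φ, so at 66.2019° a degree of longitude is 111699 × 0.4035 ≈ 45072.2 m.
East–west error: 5e-08° × 45072.2 m/° ≈ 0.00225361 m.

0.002 meters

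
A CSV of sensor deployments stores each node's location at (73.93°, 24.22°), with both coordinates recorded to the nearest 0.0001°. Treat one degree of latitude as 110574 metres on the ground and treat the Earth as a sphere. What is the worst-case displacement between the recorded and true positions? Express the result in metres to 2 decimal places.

5.74 metres

Rounding to 4 decimal places leaves each coordinate within ±5e-05° of the true value.
N–S: 5e-05° × 110574 m/° = 5.5287 m.
East–west component at 73.93°: 5e-05° × 110574 × cos 73.93° ≈ 5e-05 × 30608.2 ≈ 1.53041 m.
Worst case both components are at the extreme and orthogonal: √(5.5287² + 1.53041²) ≈ 5.73661 m.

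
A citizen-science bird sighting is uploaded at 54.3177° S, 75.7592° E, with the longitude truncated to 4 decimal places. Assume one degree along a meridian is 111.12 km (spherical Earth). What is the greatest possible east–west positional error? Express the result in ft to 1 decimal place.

21.3 ft

Truncating at 4 decimal places can drop up to a full unit in the last place, so the longitude may be off by as much as 0.0001°.
Parallels shrink by cos φ, so at 54.3177° a degree of longitude is 111120 × 0.5833 ≈ 64815.2 m.
So at most 0.0001° × 64815.2 ≈ 6.48152 m east–west.
Converting: 6.48152 m × 3.2808 ft/m ≈ 21.265 ft.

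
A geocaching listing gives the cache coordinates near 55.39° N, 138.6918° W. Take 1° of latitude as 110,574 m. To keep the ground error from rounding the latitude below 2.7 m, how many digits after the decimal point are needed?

One degree of latitude covers 110574 m.
N decimal places → at most half a unit in the last place, 0.5 × 10⁻ᴺ° = 110574/2 × 10⁻ᴺ m.
Setting 55287 × 10⁻ᴺ ≤ 2.7 gives 10ᴺ ≥ 2.048e+04, i.e. N ≥ 4.31.
N = 4 would give 5.53 m (too coarse); N = 5 gives 0.553 m ≤ 2.7 m.

5 decimal places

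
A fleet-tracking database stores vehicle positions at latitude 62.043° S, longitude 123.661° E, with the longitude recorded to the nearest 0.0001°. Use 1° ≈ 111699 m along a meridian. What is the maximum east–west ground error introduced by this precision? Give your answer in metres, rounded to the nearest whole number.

Rounding to 4 decimal places leaves the longitude within ±5e-05° of the true value.
One degree of longitude at 62.043° is 111699 × cos 62.043° ≈ 111699 × 0.4688 = 52365.5 m.
East–west error: 5e-05° × 52365.5 m/° ≈ 2.61827 m.

3 metres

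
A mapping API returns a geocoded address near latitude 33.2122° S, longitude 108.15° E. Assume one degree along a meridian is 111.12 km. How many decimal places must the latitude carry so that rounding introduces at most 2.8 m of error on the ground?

5

One degree of latitude covers 111120 m.
Rounding to N decimal places gives at most 0.5 × 10⁻ᴺ degrees of error, i.e. 0.5 × 10⁻ᴺ × 111120 m.
Need 0.5 × 111120 × 10⁻ᴺ ≤ 2.8 → 10⁻ᴺ ≤ 5.040e-05, so N ≥ 4.30.
At 4 places the error can reach 5.56 m, but 5 places keeps it to 0.556 m.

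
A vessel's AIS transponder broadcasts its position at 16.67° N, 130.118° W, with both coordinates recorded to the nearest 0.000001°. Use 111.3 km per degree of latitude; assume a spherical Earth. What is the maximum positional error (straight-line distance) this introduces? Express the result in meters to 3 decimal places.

Rounding to 6 decimal places leaves each coordinate within ±5e-07° of the true value.
N–S: 5e-07° × 111300 m/° = 0.05565 m.
Longitude error → 5e-07 × 111300 × cos 16.67° = 5e-07 × 111300 × 0.9580 ≈ 0.0533112 m.
Combining orthogonally: (0.05565² + 0.0533112²)^½ ≈ 0.0770649 m.

0.077 meters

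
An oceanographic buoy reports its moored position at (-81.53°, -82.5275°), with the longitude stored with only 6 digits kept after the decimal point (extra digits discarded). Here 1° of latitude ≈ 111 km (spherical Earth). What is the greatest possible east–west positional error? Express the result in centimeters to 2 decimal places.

1.63 centimeters

Truncating at 6 decimal places can drop up to a full unit in the last place, so the longitude may be off by as much as 1e-06°.
Parallels shrink by cos φ, so at 81.53° a degree of longitude is 111000 × 0.1473 ≈ 16349.4 m.
So at most 1e-06° × 16349.4 ≈ 0.0163494 m east–west.
That is 0.0163494 m = 1.6349 cm.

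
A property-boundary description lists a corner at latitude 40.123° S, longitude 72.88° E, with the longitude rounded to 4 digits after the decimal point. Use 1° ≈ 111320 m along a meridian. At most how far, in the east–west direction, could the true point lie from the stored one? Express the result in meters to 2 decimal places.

Rounding to 4 decimal places leaves the longitude within ±5e-05° of the true value.
At latitude 40.123° a degree of longitude spans 111320 m × cos 40.123° = 111320 × 0.7647 ≈ 85122.3 m.
East–west error: 5e-05° × 85122.3 m/° ≈ 4.25611 m.

4.26 meters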